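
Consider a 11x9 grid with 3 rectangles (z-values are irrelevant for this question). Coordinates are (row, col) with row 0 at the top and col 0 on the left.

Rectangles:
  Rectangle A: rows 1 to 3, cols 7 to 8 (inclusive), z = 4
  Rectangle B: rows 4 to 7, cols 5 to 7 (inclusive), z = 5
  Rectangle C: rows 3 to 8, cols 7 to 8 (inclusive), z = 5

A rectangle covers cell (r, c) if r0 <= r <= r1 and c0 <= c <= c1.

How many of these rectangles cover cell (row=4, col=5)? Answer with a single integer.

Answer: 1

Derivation:
Check cell (4,5):
  A: rows 1-3 cols 7-8 -> outside (row miss)
  B: rows 4-7 cols 5-7 -> covers
  C: rows 3-8 cols 7-8 -> outside (col miss)
Count covering = 1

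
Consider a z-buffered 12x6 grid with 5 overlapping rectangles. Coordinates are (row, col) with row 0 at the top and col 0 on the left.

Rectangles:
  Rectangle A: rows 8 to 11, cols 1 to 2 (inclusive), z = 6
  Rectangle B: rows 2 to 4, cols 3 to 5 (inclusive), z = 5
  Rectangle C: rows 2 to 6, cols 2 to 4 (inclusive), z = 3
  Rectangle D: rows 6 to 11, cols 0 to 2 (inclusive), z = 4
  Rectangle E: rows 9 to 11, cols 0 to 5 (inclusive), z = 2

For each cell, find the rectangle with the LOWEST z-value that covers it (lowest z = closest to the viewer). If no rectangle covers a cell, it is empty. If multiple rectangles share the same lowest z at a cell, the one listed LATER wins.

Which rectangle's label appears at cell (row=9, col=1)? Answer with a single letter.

Check cell (9,1):
  A: rows 8-11 cols 1-2 z=6 -> covers; best now A (z=6)
  B: rows 2-4 cols 3-5 -> outside (row miss)
  C: rows 2-6 cols 2-4 -> outside (row miss)
  D: rows 6-11 cols 0-2 z=4 -> covers; best now D (z=4)
  E: rows 9-11 cols 0-5 z=2 -> covers; best now E (z=2)
Winner: E at z=2

Answer: E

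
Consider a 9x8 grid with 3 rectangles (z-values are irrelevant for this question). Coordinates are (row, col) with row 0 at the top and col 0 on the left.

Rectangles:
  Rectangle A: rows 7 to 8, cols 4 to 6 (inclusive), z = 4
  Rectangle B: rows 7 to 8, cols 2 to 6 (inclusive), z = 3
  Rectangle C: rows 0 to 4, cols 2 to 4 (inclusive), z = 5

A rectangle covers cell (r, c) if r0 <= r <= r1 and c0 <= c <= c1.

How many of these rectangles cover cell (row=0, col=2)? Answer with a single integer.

Answer: 1

Derivation:
Check cell (0,2):
  A: rows 7-8 cols 4-6 -> outside (row miss)
  B: rows 7-8 cols 2-6 -> outside (row miss)
  C: rows 0-4 cols 2-4 -> covers
Count covering = 1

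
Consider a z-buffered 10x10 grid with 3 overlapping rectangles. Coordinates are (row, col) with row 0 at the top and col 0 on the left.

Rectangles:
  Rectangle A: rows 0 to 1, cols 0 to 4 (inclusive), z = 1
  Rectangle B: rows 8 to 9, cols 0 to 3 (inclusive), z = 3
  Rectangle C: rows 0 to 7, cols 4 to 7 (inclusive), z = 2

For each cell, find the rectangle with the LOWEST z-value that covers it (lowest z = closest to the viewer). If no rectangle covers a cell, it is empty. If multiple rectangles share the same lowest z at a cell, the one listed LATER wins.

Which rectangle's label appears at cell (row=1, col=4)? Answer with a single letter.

Answer: A

Derivation:
Check cell (1,4):
  A: rows 0-1 cols 0-4 z=1 -> covers; best now A (z=1)
  B: rows 8-9 cols 0-3 -> outside (row miss)
  C: rows 0-7 cols 4-7 z=2 -> covers; best now A (z=1)
Winner: A at z=1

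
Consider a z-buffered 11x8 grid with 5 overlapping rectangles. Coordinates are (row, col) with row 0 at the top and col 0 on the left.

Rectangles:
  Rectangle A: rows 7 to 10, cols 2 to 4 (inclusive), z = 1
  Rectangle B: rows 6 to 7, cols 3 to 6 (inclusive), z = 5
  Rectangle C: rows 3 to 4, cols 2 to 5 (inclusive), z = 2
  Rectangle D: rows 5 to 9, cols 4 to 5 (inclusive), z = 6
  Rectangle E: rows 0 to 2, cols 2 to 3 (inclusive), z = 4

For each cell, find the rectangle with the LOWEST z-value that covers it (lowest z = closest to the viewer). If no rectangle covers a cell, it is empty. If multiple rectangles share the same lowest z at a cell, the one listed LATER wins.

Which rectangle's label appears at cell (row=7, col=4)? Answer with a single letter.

Answer: A

Derivation:
Check cell (7,4):
  A: rows 7-10 cols 2-4 z=1 -> covers; best now A (z=1)
  B: rows 6-7 cols 3-6 z=5 -> covers; best now A (z=1)
  C: rows 3-4 cols 2-5 -> outside (row miss)
  D: rows 5-9 cols 4-5 z=6 -> covers; best now A (z=1)
  E: rows 0-2 cols 2-3 -> outside (row miss)
Winner: A at z=1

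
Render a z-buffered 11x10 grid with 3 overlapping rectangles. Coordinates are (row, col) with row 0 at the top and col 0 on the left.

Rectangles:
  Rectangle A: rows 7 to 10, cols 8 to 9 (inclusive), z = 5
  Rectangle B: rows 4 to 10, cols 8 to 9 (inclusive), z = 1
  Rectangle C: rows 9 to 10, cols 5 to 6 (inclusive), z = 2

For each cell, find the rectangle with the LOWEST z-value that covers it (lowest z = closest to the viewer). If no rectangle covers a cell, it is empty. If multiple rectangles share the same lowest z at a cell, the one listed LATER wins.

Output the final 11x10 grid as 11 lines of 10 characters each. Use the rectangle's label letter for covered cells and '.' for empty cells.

..........
..........
..........
..........
........BB
........BB
........BB
........BB
........BB
.....CC.BB
.....CC.BB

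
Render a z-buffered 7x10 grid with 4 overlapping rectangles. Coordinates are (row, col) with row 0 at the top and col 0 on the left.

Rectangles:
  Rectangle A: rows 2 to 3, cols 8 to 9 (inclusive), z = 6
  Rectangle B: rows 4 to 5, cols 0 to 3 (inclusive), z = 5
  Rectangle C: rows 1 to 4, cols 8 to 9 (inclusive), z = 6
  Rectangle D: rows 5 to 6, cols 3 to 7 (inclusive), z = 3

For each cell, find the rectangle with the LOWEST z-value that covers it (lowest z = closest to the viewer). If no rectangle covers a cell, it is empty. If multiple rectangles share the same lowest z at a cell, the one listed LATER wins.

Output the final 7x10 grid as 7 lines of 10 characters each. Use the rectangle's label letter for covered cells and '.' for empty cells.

..........
........CC
........CC
........CC
BBBB....CC
BBBDDDDD..
...DDDDD..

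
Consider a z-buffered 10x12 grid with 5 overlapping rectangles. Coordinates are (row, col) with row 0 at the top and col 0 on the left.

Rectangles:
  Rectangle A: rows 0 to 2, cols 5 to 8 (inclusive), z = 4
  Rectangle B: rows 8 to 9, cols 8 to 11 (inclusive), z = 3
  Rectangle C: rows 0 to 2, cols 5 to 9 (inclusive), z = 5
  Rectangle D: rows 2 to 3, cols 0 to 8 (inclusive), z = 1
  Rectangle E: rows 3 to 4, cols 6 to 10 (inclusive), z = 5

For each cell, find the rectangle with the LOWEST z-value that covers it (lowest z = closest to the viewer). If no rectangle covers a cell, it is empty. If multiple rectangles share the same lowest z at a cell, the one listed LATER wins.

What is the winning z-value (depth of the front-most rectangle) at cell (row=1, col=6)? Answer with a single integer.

Answer: 4

Derivation:
Check cell (1,6):
  A: rows 0-2 cols 5-8 z=4 -> covers; best now A (z=4)
  B: rows 8-9 cols 8-11 -> outside (row miss)
  C: rows 0-2 cols 5-9 z=5 -> covers; best now A (z=4)
  D: rows 2-3 cols 0-8 -> outside (row miss)
  E: rows 3-4 cols 6-10 -> outside (row miss)
Winner: A at z=4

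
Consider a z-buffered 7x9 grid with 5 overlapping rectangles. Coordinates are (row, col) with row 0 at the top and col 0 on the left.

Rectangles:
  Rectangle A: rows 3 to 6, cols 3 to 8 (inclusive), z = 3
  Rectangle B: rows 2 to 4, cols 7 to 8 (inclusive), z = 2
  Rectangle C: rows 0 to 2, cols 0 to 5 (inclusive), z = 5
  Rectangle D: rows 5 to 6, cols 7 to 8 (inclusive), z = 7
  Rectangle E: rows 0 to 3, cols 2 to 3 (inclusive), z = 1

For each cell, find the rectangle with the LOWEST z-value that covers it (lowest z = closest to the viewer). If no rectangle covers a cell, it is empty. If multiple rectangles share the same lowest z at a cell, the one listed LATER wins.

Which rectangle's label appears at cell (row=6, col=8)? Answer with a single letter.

Answer: A

Derivation:
Check cell (6,8):
  A: rows 3-6 cols 3-8 z=3 -> covers; best now A (z=3)
  B: rows 2-4 cols 7-8 -> outside (row miss)
  C: rows 0-2 cols 0-5 -> outside (row miss)
  D: rows 5-6 cols 7-8 z=7 -> covers; best now A (z=3)
  E: rows 0-3 cols 2-3 -> outside (row miss)
Winner: A at z=3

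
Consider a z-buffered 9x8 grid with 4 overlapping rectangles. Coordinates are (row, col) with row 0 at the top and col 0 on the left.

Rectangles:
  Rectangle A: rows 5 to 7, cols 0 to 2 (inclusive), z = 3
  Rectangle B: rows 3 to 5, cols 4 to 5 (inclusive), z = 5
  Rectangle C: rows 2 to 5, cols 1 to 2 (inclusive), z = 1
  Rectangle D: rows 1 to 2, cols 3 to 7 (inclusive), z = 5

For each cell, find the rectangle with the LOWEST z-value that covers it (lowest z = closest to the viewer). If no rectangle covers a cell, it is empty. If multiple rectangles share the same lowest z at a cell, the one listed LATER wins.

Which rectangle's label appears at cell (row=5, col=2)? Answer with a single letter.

Answer: C

Derivation:
Check cell (5,2):
  A: rows 5-7 cols 0-2 z=3 -> covers; best now A (z=3)
  B: rows 3-5 cols 4-5 -> outside (col miss)
  C: rows 2-5 cols 1-2 z=1 -> covers; best now C (z=1)
  D: rows 1-2 cols 3-7 -> outside (row miss)
Winner: C at z=1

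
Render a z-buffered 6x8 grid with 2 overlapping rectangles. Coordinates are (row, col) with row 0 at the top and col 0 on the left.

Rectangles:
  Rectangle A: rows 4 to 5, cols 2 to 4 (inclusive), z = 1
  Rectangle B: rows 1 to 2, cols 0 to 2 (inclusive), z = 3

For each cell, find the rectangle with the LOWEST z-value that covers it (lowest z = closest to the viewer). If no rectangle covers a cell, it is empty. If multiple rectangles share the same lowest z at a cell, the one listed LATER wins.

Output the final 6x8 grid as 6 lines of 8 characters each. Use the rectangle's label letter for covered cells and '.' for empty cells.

........
BBB.....
BBB.....
........
..AAA...
..AAA...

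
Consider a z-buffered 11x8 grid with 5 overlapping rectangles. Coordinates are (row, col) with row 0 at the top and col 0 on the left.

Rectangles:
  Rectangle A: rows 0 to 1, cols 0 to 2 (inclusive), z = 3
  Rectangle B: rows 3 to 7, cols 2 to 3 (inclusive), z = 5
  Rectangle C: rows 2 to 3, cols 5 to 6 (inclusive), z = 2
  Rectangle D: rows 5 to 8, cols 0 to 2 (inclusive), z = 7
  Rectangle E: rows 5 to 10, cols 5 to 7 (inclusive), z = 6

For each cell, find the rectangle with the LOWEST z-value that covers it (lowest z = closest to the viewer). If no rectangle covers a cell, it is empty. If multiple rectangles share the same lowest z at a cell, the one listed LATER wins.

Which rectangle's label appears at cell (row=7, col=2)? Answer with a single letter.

Answer: B

Derivation:
Check cell (7,2):
  A: rows 0-1 cols 0-2 -> outside (row miss)
  B: rows 3-7 cols 2-3 z=5 -> covers; best now B (z=5)
  C: rows 2-3 cols 5-6 -> outside (row miss)
  D: rows 5-8 cols 0-2 z=7 -> covers; best now B (z=5)
  E: rows 5-10 cols 5-7 -> outside (col miss)
Winner: B at z=5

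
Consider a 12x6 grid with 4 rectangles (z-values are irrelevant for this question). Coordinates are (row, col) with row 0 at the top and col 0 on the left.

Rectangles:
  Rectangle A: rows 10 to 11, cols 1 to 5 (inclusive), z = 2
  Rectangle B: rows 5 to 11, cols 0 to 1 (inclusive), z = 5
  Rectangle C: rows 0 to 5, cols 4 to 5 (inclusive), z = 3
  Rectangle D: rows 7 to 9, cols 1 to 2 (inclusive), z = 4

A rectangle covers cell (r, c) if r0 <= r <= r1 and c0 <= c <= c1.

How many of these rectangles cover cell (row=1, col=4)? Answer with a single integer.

Answer: 1

Derivation:
Check cell (1,4):
  A: rows 10-11 cols 1-5 -> outside (row miss)
  B: rows 5-11 cols 0-1 -> outside (row miss)
  C: rows 0-5 cols 4-5 -> covers
  D: rows 7-9 cols 1-2 -> outside (row miss)
Count covering = 1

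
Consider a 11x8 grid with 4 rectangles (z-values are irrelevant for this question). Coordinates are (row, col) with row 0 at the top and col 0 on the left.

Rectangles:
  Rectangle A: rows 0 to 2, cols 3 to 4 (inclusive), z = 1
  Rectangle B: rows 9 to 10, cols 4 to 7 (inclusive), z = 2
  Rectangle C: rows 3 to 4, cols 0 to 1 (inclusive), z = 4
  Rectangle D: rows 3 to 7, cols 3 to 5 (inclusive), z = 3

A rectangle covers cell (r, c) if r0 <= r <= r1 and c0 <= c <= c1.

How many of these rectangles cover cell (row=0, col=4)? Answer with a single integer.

Answer: 1

Derivation:
Check cell (0,4):
  A: rows 0-2 cols 3-4 -> covers
  B: rows 9-10 cols 4-7 -> outside (row miss)
  C: rows 3-4 cols 0-1 -> outside (row miss)
  D: rows 3-7 cols 3-5 -> outside (row miss)
Count covering = 1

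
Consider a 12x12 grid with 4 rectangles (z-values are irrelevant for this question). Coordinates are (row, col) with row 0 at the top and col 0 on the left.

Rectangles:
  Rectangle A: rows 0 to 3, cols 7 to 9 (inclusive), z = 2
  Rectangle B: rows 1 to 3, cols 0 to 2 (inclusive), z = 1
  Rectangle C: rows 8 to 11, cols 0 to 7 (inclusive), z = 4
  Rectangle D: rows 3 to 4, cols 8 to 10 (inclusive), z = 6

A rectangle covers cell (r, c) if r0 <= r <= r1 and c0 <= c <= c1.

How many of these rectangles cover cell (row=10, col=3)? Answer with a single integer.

Check cell (10,3):
  A: rows 0-3 cols 7-9 -> outside (row miss)
  B: rows 1-3 cols 0-2 -> outside (row miss)
  C: rows 8-11 cols 0-7 -> covers
  D: rows 3-4 cols 8-10 -> outside (row miss)
Count covering = 1

Answer: 1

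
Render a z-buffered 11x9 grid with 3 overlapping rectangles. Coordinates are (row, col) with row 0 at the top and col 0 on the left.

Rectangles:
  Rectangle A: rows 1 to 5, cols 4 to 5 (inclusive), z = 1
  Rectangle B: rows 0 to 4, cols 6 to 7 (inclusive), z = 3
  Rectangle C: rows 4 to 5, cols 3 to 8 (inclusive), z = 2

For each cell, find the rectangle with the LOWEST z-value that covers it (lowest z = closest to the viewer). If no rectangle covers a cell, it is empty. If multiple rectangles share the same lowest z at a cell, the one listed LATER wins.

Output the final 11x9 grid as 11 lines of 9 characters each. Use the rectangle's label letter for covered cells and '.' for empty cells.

......BB.
....AABB.
....AABB.
....AABB.
...CAACCC
...CAACCC
.........
.........
.........
.........
.........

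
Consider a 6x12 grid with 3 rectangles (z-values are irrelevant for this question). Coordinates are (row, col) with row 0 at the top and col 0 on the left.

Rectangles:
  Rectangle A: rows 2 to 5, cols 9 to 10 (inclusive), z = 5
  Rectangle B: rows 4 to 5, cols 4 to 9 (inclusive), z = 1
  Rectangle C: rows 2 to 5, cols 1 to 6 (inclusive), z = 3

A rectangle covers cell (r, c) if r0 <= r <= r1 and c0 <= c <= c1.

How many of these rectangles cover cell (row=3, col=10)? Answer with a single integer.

Check cell (3,10):
  A: rows 2-5 cols 9-10 -> covers
  B: rows 4-5 cols 4-9 -> outside (row miss)
  C: rows 2-5 cols 1-6 -> outside (col miss)
Count covering = 1

Answer: 1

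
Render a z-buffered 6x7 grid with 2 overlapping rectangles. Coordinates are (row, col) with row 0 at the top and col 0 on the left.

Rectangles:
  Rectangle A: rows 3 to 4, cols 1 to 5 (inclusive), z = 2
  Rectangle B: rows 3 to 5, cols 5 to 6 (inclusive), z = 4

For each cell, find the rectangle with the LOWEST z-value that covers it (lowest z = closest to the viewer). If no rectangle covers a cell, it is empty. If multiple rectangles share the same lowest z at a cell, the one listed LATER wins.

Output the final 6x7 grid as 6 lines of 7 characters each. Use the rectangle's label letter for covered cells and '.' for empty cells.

.......
.......
.......
.AAAAAB
.AAAAAB
.....BB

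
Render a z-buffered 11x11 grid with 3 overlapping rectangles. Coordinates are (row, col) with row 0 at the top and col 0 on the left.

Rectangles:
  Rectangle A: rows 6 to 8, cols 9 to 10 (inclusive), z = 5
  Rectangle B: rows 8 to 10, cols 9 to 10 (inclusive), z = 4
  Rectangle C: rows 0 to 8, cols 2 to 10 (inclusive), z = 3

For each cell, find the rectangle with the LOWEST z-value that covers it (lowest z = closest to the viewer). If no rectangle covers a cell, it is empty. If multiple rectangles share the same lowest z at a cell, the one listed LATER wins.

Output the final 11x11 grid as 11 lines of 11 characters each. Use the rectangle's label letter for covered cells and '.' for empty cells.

..CCCCCCCCC
..CCCCCCCCC
..CCCCCCCCC
..CCCCCCCCC
..CCCCCCCCC
..CCCCCCCCC
..CCCCCCCCC
..CCCCCCCCC
..CCCCCCCCC
.........BB
.........BB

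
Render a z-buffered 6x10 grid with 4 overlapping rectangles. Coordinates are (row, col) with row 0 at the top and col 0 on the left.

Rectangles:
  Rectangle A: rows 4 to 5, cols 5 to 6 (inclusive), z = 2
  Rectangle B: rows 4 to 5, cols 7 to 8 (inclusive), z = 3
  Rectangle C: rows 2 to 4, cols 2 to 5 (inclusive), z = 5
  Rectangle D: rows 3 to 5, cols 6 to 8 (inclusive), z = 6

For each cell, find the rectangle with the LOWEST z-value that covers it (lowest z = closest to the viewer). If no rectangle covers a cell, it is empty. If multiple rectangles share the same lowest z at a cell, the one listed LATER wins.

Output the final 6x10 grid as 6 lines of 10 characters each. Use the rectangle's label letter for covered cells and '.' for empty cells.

..........
..........
..CCCC....
..CCCCDDD.
..CCCAABB.
.....AABB.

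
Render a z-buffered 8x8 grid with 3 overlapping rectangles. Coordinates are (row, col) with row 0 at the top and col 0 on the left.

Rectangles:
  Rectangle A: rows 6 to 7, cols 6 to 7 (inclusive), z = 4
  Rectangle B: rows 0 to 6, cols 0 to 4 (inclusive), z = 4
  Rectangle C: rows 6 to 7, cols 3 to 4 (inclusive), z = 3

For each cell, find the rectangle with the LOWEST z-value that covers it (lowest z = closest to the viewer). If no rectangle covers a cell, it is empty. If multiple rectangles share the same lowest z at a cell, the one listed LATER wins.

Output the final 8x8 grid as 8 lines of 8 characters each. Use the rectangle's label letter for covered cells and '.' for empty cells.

BBBBB...
BBBBB...
BBBBB...
BBBBB...
BBBBB...
BBBBB...
BBBCC.AA
...CC.AA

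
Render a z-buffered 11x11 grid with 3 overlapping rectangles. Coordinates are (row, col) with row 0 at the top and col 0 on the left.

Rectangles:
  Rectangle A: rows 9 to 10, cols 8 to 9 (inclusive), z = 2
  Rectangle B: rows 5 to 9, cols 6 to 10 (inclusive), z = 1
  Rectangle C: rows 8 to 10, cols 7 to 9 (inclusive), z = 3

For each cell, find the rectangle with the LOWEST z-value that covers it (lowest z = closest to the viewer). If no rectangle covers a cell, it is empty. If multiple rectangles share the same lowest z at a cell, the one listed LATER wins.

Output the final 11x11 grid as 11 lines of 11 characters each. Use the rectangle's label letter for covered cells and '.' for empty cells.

...........
...........
...........
...........
...........
......BBBBB
......BBBBB
......BBBBB
......BBBBB
......BBBBB
.......CAA.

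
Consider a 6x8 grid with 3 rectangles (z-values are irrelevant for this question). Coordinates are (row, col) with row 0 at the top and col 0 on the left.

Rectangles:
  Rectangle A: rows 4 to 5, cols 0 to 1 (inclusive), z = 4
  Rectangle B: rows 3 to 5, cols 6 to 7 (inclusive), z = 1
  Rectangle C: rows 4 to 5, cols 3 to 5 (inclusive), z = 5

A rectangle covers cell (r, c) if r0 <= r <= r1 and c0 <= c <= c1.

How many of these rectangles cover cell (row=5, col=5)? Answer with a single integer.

Answer: 1

Derivation:
Check cell (5,5):
  A: rows 4-5 cols 0-1 -> outside (col miss)
  B: rows 3-5 cols 6-7 -> outside (col miss)
  C: rows 4-5 cols 3-5 -> covers
Count covering = 1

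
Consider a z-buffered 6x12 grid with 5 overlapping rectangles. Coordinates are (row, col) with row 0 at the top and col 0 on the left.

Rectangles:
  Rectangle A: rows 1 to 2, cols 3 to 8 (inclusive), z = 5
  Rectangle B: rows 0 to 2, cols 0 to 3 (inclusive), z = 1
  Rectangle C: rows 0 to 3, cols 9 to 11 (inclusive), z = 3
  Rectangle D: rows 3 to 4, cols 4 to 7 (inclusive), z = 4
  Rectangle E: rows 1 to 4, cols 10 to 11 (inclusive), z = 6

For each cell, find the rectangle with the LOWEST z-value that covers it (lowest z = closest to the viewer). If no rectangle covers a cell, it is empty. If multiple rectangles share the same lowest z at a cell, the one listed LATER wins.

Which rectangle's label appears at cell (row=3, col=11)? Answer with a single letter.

Answer: C

Derivation:
Check cell (3,11):
  A: rows 1-2 cols 3-8 -> outside (row miss)
  B: rows 0-2 cols 0-3 -> outside (row miss)
  C: rows 0-3 cols 9-11 z=3 -> covers; best now C (z=3)
  D: rows 3-4 cols 4-7 -> outside (col miss)
  E: rows 1-4 cols 10-11 z=6 -> covers; best now C (z=3)
Winner: C at z=3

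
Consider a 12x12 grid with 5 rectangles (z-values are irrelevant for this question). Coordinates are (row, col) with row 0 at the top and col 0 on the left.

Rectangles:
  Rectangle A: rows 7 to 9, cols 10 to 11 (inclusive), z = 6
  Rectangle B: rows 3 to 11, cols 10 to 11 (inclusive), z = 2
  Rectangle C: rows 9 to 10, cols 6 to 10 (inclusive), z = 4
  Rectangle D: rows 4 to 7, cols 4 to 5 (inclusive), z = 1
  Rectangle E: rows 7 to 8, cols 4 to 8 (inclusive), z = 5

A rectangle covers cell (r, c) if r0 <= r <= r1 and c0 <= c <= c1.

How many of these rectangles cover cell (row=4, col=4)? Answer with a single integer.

Answer: 1

Derivation:
Check cell (4,4):
  A: rows 7-9 cols 10-11 -> outside (row miss)
  B: rows 3-11 cols 10-11 -> outside (col miss)
  C: rows 9-10 cols 6-10 -> outside (row miss)
  D: rows 4-7 cols 4-5 -> covers
  E: rows 7-8 cols 4-8 -> outside (row miss)
Count covering = 1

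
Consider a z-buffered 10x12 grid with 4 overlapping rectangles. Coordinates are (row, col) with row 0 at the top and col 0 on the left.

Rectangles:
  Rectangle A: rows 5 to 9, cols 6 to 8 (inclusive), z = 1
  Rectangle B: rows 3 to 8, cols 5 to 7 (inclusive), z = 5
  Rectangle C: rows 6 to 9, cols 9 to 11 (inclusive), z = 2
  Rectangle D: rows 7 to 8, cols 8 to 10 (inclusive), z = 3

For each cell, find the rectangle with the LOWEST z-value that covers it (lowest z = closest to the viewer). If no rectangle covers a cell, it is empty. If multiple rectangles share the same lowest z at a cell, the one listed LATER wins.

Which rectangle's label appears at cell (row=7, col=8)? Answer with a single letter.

Answer: A

Derivation:
Check cell (7,8):
  A: rows 5-9 cols 6-8 z=1 -> covers; best now A (z=1)
  B: rows 3-8 cols 5-7 -> outside (col miss)
  C: rows 6-9 cols 9-11 -> outside (col miss)
  D: rows 7-8 cols 8-10 z=3 -> covers; best now A (z=1)
Winner: A at z=1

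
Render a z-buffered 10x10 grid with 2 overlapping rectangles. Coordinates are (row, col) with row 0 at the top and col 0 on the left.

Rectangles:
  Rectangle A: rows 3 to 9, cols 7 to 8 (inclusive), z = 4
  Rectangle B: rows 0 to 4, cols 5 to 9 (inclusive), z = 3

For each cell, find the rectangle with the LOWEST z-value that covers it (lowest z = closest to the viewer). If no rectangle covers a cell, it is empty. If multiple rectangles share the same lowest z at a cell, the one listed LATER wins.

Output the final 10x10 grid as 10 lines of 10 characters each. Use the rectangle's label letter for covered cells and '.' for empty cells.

.....BBBBB
.....BBBBB
.....BBBBB
.....BBBBB
.....BBBBB
.......AA.
.......AA.
.......AA.
.......AA.
.......AA.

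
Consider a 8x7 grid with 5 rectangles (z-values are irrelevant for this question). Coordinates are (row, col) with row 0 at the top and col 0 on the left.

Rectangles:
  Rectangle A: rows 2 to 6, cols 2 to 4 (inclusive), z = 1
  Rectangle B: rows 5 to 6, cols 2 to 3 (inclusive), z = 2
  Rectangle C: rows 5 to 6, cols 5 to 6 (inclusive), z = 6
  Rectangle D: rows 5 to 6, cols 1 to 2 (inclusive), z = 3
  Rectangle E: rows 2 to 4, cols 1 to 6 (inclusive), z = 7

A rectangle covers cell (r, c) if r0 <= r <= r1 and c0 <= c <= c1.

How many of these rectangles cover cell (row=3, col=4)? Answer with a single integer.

Answer: 2

Derivation:
Check cell (3,4):
  A: rows 2-6 cols 2-4 -> covers
  B: rows 5-6 cols 2-3 -> outside (row miss)
  C: rows 5-6 cols 5-6 -> outside (row miss)
  D: rows 5-6 cols 1-2 -> outside (row miss)
  E: rows 2-4 cols 1-6 -> covers
Count covering = 2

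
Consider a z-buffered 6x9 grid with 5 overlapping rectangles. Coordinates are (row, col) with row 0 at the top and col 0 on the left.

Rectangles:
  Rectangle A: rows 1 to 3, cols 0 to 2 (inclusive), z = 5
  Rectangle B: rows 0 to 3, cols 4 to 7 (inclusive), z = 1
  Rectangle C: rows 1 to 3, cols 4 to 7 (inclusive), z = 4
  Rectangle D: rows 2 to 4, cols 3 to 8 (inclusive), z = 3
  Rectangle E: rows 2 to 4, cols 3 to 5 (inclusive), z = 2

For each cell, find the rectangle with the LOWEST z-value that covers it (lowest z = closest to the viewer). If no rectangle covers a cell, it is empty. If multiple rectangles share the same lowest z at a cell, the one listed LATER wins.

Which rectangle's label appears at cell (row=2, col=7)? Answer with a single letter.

Answer: B

Derivation:
Check cell (2,7):
  A: rows 1-3 cols 0-2 -> outside (col miss)
  B: rows 0-3 cols 4-7 z=1 -> covers; best now B (z=1)
  C: rows 1-3 cols 4-7 z=4 -> covers; best now B (z=1)
  D: rows 2-4 cols 3-8 z=3 -> covers; best now B (z=1)
  E: rows 2-4 cols 3-5 -> outside (col miss)
Winner: B at z=1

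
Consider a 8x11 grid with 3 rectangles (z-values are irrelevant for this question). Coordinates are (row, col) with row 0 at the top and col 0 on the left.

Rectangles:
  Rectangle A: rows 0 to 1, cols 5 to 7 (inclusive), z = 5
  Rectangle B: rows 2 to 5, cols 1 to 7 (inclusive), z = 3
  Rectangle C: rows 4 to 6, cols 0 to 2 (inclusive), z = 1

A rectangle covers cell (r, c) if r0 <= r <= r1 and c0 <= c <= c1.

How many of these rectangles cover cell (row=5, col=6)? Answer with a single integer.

Check cell (5,6):
  A: rows 0-1 cols 5-7 -> outside (row miss)
  B: rows 2-5 cols 1-7 -> covers
  C: rows 4-6 cols 0-2 -> outside (col miss)
Count covering = 1

Answer: 1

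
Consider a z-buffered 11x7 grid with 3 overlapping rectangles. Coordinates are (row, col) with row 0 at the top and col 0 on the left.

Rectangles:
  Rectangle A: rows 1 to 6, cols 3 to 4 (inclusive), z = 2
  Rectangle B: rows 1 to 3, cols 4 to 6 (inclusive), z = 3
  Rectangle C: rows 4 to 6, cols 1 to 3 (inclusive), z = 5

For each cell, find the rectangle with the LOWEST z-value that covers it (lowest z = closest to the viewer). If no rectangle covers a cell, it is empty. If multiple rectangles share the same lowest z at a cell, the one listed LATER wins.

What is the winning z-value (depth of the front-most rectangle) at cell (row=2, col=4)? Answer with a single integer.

Answer: 2

Derivation:
Check cell (2,4):
  A: rows 1-6 cols 3-4 z=2 -> covers; best now A (z=2)
  B: rows 1-3 cols 4-6 z=3 -> covers; best now A (z=2)
  C: rows 4-6 cols 1-3 -> outside (row miss)
Winner: A at z=2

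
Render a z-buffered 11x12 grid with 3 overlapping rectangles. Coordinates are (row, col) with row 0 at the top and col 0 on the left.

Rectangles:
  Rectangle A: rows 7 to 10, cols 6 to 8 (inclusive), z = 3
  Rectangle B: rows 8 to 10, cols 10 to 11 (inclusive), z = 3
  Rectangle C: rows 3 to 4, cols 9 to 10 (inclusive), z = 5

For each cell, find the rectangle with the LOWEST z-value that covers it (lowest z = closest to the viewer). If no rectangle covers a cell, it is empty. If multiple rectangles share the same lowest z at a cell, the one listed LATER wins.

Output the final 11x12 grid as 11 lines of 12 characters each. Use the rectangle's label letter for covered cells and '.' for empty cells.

............
............
............
.........CC.
.........CC.
............
............
......AAA...
......AAA.BB
......AAA.BB
......AAA.BB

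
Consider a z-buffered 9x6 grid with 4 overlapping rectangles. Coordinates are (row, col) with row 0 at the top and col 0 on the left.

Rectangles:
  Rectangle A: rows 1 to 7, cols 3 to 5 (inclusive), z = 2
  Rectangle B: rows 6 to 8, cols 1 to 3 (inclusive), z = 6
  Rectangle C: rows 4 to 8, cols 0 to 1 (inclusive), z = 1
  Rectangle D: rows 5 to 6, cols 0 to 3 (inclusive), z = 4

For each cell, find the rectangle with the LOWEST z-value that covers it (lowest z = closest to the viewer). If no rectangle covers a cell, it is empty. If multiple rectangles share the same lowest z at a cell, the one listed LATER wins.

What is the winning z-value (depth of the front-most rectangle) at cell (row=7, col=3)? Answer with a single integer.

Answer: 2

Derivation:
Check cell (7,3):
  A: rows 1-7 cols 3-5 z=2 -> covers; best now A (z=2)
  B: rows 6-8 cols 1-3 z=6 -> covers; best now A (z=2)
  C: rows 4-8 cols 0-1 -> outside (col miss)
  D: rows 5-6 cols 0-3 -> outside (row miss)
Winner: A at z=2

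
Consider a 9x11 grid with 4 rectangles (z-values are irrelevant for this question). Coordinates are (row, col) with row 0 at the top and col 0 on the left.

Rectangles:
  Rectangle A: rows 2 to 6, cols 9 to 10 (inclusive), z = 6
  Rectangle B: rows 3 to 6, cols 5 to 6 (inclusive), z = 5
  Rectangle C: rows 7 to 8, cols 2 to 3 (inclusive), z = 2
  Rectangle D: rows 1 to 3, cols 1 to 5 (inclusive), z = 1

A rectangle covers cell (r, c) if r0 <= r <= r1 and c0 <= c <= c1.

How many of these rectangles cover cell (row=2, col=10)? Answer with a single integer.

Check cell (2,10):
  A: rows 2-6 cols 9-10 -> covers
  B: rows 3-6 cols 5-6 -> outside (row miss)
  C: rows 7-8 cols 2-3 -> outside (row miss)
  D: rows 1-3 cols 1-5 -> outside (col miss)
Count covering = 1

Answer: 1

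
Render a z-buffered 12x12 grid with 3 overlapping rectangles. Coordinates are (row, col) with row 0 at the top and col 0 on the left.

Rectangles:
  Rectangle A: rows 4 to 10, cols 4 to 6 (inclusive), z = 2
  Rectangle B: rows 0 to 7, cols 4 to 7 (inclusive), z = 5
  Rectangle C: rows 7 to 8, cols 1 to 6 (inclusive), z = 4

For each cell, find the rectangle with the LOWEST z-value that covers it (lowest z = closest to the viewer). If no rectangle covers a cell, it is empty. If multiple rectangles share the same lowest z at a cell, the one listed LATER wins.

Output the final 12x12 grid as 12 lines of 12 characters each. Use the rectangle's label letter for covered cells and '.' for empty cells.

....BBBB....
....BBBB....
....BBBB....
....BBBB....
....AAAB....
....AAAB....
....AAAB....
.CCCAAAB....
.CCCAAA.....
....AAA.....
....AAA.....
............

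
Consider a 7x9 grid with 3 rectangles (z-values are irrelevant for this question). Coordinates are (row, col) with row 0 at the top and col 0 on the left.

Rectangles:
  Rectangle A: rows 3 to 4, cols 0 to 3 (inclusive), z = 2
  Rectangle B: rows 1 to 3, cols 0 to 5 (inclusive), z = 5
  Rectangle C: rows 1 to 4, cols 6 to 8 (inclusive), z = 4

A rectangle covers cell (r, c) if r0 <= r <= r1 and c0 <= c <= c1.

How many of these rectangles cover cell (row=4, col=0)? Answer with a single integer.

Check cell (4,0):
  A: rows 3-4 cols 0-3 -> covers
  B: rows 1-3 cols 0-5 -> outside (row miss)
  C: rows 1-4 cols 6-8 -> outside (col miss)
Count covering = 1

Answer: 1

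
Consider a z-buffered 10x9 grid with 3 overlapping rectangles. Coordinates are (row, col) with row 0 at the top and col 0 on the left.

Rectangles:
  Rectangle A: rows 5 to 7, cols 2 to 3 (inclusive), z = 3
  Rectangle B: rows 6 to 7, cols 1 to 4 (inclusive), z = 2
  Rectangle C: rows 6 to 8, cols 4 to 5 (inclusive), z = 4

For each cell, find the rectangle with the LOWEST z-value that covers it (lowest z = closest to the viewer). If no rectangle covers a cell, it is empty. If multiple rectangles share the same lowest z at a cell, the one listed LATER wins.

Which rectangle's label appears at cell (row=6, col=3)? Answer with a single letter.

Answer: B

Derivation:
Check cell (6,3):
  A: rows 5-7 cols 2-3 z=3 -> covers; best now A (z=3)
  B: rows 6-7 cols 1-4 z=2 -> covers; best now B (z=2)
  C: rows 6-8 cols 4-5 -> outside (col miss)
Winner: B at z=2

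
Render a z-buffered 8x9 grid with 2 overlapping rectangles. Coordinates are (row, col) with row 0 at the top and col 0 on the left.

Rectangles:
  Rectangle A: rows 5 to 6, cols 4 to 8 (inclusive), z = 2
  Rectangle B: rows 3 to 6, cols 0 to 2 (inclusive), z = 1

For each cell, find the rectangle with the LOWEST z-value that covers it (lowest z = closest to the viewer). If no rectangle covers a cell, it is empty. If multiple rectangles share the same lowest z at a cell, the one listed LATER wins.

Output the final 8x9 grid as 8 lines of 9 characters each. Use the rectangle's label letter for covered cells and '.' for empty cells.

.........
.........
.........
BBB......
BBB......
BBB.AAAAA
BBB.AAAAA
.........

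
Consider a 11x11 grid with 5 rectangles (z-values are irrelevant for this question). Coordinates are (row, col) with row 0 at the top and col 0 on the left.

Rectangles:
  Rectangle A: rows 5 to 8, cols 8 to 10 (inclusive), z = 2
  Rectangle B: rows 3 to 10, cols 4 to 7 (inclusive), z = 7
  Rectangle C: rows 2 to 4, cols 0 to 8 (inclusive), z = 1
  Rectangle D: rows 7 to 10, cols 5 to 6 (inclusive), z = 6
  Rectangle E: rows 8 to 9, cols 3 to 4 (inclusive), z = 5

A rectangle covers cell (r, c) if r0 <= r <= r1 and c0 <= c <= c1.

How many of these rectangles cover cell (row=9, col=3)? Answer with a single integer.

Check cell (9,3):
  A: rows 5-8 cols 8-10 -> outside (row miss)
  B: rows 3-10 cols 4-7 -> outside (col miss)
  C: rows 2-4 cols 0-8 -> outside (row miss)
  D: rows 7-10 cols 5-6 -> outside (col miss)
  E: rows 8-9 cols 3-4 -> covers
Count covering = 1

Answer: 1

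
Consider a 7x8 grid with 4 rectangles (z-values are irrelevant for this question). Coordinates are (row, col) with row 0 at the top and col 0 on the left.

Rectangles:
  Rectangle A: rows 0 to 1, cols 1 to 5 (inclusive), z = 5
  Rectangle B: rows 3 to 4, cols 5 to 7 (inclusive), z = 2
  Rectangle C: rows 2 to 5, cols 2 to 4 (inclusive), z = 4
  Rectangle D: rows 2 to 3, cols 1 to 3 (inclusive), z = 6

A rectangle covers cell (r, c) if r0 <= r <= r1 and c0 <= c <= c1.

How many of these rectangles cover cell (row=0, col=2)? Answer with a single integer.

Answer: 1

Derivation:
Check cell (0,2):
  A: rows 0-1 cols 1-5 -> covers
  B: rows 3-4 cols 5-7 -> outside (row miss)
  C: rows 2-5 cols 2-4 -> outside (row miss)
  D: rows 2-3 cols 1-3 -> outside (row miss)
Count covering = 1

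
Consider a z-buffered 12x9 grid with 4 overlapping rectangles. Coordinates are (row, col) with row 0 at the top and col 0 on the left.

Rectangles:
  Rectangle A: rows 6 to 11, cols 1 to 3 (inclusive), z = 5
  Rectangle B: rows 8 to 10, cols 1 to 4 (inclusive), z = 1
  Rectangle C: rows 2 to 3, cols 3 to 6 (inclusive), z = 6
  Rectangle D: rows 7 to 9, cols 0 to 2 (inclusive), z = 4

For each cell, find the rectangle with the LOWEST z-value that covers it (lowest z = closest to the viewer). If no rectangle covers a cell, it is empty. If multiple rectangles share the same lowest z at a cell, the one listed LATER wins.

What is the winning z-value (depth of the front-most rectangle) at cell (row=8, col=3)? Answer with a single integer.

Answer: 1

Derivation:
Check cell (8,3):
  A: rows 6-11 cols 1-3 z=5 -> covers; best now A (z=5)
  B: rows 8-10 cols 1-4 z=1 -> covers; best now B (z=1)
  C: rows 2-3 cols 3-6 -> outside (row miss)
  D: rows 7-9 cols 0-2 -> outside (col miss)
Winner: B at z=1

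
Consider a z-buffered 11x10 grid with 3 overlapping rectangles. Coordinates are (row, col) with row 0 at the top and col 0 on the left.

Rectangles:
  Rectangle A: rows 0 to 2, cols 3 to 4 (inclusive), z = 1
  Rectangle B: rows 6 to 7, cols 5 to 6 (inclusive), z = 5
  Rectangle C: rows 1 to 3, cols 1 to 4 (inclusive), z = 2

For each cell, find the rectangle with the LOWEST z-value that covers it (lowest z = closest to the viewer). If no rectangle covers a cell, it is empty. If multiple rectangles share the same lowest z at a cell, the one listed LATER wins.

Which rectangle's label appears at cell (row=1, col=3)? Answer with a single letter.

Answer: A

Derivation:
Check cell (1,3):
  A: rows 0-2 cols 3-4 z=1 -> covers; best now A (z=1)
  B: rows 6-7 cols 5-6 -> outside (row miss)
  C: rows 1-3 cols 1-4 z=2 -> covers; best now A (z=1)
Winner: A at z=1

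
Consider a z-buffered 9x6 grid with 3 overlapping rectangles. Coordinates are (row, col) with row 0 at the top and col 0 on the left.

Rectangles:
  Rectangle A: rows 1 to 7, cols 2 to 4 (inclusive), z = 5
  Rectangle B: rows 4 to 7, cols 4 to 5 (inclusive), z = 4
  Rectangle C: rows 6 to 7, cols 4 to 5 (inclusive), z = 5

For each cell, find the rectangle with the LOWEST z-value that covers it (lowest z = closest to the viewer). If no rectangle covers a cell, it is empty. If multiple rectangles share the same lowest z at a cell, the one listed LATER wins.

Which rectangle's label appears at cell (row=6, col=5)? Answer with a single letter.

Check cell (6,5):
  A: rows 1-7 cols 2-4 -> outside (col miss)
  B: rows 4-7 cols 4-5 z=4 -> covers; best now B (z=4)
  C: rows 6-7 cols 4-5 z=5 -> covers; best now B (z=4)
Winner: B at z=4

Answer: B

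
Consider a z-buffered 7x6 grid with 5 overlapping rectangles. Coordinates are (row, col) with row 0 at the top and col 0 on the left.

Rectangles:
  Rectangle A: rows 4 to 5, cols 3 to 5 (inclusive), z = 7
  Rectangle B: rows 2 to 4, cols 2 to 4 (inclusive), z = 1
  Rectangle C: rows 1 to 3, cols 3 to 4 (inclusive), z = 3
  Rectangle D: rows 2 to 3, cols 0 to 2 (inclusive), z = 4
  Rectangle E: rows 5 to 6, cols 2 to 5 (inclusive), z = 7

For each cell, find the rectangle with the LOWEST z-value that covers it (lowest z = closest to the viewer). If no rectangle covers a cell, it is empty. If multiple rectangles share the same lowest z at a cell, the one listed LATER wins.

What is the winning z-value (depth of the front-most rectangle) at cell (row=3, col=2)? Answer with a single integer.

Answer: 1

Derivation:
Check cell (3,2):
  A: rows 4-5 cols 3-5 -> outside (row miss)
  B: rows 2-4 cols 2-4 z=1 -> covers; best now B (z=1)
  C: rows 1-3 cols 3-4 -> outside (col miss)
  D: rows 2-3 cols 0-2 z=4 -> covers; best now B (z=1)
  E: rows 5-6 cols 2-5 -> outside (row miss)
Winner: B at z=1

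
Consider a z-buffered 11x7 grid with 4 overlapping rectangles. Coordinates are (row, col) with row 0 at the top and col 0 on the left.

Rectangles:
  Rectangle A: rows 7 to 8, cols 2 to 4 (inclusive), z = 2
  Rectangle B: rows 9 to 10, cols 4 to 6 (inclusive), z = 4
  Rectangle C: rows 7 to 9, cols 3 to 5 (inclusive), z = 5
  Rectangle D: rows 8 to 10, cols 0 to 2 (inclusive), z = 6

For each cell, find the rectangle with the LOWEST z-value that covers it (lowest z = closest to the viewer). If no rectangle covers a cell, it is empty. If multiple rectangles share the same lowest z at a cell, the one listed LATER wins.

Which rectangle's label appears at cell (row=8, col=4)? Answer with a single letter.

Check cell (8,4):
  A: rows 7-8 cols 2-4 z=2 -> covers; best now A (z=2)
  B: rows 9-10 cols 4-6 -> outside (row miss)
  C: rows 7-9 cols 3-5 z=5 -> covers; best now A (z=2)
  D: rows 8-10 cols 0-2 -> outside (col miss)
Winner: A at z=2

Answer: A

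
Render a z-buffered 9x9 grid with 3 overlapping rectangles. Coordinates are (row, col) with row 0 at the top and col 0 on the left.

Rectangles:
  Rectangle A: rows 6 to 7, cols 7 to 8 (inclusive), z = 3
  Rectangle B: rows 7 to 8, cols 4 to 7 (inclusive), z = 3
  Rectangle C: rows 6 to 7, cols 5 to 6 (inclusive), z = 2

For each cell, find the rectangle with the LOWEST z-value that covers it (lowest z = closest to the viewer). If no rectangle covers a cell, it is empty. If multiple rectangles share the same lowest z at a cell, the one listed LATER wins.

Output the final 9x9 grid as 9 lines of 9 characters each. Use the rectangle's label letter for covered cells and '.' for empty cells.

.........
.........
.........
.........
.........
.........
.....CCAA
....BCCBA
....BBBB.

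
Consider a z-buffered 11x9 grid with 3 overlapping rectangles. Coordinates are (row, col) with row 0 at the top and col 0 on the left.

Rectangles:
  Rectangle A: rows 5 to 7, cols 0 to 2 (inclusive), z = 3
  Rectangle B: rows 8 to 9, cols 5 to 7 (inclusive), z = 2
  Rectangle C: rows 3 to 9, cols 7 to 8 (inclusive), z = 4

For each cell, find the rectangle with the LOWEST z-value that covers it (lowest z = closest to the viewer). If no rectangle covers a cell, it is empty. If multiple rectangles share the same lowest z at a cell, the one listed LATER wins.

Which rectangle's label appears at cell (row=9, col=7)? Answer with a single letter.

Check cell (9,7):
  A: rows 5-7 cols 0-2 -> outside (row miss)
  B: rows 8-9 cols 5-7 z=2 -> covers; best now B (z=2)
  C: rows 3-9 cols 7-8 z=4 -> covers; best now B (z=2)
Winner: B at z=2

Answer: B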